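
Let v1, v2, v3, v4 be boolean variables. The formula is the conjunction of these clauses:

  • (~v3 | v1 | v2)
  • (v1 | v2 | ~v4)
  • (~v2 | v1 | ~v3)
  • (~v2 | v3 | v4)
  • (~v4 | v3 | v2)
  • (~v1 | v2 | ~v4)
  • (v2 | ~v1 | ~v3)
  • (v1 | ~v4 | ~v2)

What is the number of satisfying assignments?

The models are:
  v1=0 v2=0 v3=0 v4=0
  v1=1 v2=0 v3=0 v4=0
  v1=1 v2=1 v3=0 v4=1
  v1=1 v2=1 v3=1 v4=0
  v1=1 v2=1 v3=1 v4=1
That's 5 in total.

5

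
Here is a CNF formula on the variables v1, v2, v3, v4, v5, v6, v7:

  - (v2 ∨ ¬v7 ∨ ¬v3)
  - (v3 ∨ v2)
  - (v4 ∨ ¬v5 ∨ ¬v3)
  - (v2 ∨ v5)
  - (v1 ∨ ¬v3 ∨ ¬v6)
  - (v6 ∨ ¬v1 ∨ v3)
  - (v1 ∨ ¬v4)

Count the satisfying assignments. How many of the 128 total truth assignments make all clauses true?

32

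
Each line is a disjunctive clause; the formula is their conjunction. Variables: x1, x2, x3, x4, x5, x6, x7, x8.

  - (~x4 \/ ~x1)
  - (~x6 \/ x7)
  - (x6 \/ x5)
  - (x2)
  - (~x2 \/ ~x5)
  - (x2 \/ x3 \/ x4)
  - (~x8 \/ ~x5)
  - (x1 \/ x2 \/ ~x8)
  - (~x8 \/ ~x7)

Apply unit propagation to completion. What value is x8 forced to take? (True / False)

(x2) is a unit clause: x2 = True.
(~x5 \/ ~x2): since x2 = True, the clause reduces to (~x5). x5 = False.
From (x5 \/ x6) and x5 = False: x6 = True.
(~x6 \/ x7) with x6 = True leaves only x7, so x7 = True.
(~x7 \/ ~x8): since x7 = True, the clause reduces to (~x8). x8 = False.

False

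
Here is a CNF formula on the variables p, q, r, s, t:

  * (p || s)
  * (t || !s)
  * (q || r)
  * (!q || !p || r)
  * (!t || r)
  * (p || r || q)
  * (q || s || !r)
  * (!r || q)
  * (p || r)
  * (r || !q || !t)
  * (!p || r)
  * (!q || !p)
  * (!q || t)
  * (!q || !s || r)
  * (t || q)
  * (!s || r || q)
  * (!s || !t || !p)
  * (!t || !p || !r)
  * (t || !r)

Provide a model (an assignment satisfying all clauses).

p=F, q=T, r=T, s=T, t=T

Check each clause:
  1. (p || s) — s is true.
  2. (!s || t) — t is true.
  3. (q || r) — q is true.
  4. (!q || r || !p) — r is true.
  5. (r || !t) — r is true.
  6. (q || p || r) — q is true.
  7. (!r || q || s) — q is true.
  8. (!r || q) — q is true.
  9. (p || r) — r is true.
  10. (r || !t || !q) — r is true.
  11. (!p || r) — r is true.
  12. (!q || !p) — !p is true.
  13. (t || !q) — t is true.
  14. (!s || r || !q) — r is true.
  15. (q || t) — q is true.
  16. (q || r || !s) — q is true.
  17. (!s || !t || !p) — !p is true.
  18. (!p || !t || !r) — !p is true.
  19. (t || !r) — t is true.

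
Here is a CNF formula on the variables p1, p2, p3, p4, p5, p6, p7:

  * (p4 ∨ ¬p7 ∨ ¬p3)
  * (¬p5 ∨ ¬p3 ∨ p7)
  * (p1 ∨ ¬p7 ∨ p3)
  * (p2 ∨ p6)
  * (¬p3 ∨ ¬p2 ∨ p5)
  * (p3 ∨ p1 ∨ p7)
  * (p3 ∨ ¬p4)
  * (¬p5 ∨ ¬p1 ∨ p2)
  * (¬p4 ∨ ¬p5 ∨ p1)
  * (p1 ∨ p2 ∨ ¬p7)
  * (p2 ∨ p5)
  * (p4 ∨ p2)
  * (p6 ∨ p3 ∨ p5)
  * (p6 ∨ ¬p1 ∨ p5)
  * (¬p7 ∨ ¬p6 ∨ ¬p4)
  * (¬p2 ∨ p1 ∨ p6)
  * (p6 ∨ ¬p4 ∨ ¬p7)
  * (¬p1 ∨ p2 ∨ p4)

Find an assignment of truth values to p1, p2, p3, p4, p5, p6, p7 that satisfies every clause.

Set p1 = True and propagate.
Branch on p2: take p2 = True.
Try p3 = False.
  then p4 is forced to False.
The remaining clauses are satisfied by p5 = True, p6 = True, p7 = True.
Every clause has at least one true literal under this assignment.
Check each clause:
  1. (¬p7 ∨ ¬p3 ∨ p4) — ¬p3 is true.
  2. (p7 ∨ ¬p3 ∨ ¬p5) — ¬p3 is true.
  3. (p1 ∨ p3 ∨ ¬p7) — p1 is true.
  4. (p2 ∨ p6) — p2 is true.
  5. (¬p2 ∨ ¬p3 ∨ p5) — p5 is true.
  6. (p1 ∨ p7 ∨ p3) — p1 is true.
  7. (¬p4 ∨ p3) — ¬p4 is true.
  8. (p2 ∨ ¬p5 ∨ ¬p1) — p2 is true.
  9. (¬p5 ∨ p1 ∨ ¬p4) — p1 is true.
  10. (p2 ∨ p1 ∨ ¬p7) — p2 is true.
  11. (p2 ∨ p5) — p2 is true.
  12. (p4 ∨ p2) — p2 is true.
  13. (p6 ∨ p3 ∨ p5) — p5 is true.
  14. (p6 ∨ ¬p1 ∨ p5) — p5 is true.
  15. (¬p6 ∨ ¬p7 ∨ ¬p4) — ¬p4 is true.
  16. (p6 ∨ p1 ∨ ¬p2) — p1 is true.
  17. (¬p4 ∨ p6 ∨ ¬p7) — ¬p4 is true.
  18. (p2 ∨ ¬p1 ∨ p4) — p2 is true.

p1=T, p2=T, p3=F, p4=F, p5=T, p6=T, p7=T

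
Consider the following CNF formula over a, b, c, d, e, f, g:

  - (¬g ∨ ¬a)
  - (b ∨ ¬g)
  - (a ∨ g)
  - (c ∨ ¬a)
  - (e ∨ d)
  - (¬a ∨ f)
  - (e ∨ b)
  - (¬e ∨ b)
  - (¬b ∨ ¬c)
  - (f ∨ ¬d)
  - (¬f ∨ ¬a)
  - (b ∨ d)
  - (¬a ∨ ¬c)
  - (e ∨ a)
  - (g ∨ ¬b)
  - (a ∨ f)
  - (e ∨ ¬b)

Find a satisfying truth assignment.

a = 0, b = 1, c = 0, d = 0, e = 1, f = 1, g = 1

Check each clause:
  1. (¬a ∨ ¬g) — ¬a is true.
  2. (¬g ∨ b) — b is true.
  3. (g ∨ a) — g is true.
  4. (c ∨ ¬a) — ¬a is true.
  5. (e ∨ d) — e is true.
  6. (¬a ∨ f) — f is true.
  7. (b ∨ e) — b is true.
  8. (¬e ∨ b) — b is true.
  9. (¬c ∨ ¬b) — ¬c is true.
  10. (f ∨ ¬d) — ¬d is true.
  11. (¬a ∨ ¬f) — ¬a is true.
  12. (b ∨ d) — b is true.
  13. (¬a ∨ ¬c) — ¬c is true.
  14. (e ∨ a) — e is true.
  15. (¬b ∨ g) — g is true.
  16. (a ∨ f) — f is true.
  17. (¬b ∨ e) — e is true.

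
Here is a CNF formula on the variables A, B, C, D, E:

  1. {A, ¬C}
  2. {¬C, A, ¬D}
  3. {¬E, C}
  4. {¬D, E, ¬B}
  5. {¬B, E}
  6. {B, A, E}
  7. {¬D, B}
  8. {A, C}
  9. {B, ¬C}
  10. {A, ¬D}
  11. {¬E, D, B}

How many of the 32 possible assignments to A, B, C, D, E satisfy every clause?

3

The models are:
  A=1 B=0 C=0 D=0 E=0
  A=1 B=1 C=1 D=0 E=1
  A=1 B=1 C=1 D=1 E=1
That's 3 in total.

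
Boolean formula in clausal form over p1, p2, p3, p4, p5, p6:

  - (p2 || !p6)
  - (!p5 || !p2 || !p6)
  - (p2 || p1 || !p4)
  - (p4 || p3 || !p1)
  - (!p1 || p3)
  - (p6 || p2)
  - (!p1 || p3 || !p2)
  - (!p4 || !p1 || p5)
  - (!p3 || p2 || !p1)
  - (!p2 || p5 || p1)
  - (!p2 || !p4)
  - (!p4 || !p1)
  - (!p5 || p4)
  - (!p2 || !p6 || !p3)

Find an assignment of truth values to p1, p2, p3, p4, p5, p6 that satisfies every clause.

p1=T, p2=T, p3=T, p4=F, p5=F, p6=F

Branch on p1: take p1 = True.
  then p3 is forced to True.
  then p2 is forced to True.
  then p4 is forced to False.
  then p5 is forced to False.
  then p6 is forced to False.
Every clause has at least one true literal under this assignment.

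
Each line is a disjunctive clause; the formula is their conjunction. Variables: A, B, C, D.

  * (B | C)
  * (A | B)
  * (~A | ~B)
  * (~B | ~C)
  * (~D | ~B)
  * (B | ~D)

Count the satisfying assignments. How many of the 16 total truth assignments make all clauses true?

2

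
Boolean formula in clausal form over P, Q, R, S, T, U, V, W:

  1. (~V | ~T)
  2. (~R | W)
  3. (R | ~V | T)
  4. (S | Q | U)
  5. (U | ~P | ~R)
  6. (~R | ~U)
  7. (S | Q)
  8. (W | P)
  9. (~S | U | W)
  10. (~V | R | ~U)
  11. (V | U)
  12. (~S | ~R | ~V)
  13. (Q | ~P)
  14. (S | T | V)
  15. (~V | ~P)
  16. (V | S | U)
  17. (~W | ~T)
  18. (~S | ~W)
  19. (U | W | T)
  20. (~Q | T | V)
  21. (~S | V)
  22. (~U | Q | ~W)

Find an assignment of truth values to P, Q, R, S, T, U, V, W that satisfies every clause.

Try P = False.
  then W is forced to True.
  then T is forced to False.
  then S is forced to False.
  then Q is forced to True.
  then V is forced to True.
  then R is forced to True.
  then U is forced to False.

P=0, Q=1, R=1, S=0, T=0, U=0, V=1, W=1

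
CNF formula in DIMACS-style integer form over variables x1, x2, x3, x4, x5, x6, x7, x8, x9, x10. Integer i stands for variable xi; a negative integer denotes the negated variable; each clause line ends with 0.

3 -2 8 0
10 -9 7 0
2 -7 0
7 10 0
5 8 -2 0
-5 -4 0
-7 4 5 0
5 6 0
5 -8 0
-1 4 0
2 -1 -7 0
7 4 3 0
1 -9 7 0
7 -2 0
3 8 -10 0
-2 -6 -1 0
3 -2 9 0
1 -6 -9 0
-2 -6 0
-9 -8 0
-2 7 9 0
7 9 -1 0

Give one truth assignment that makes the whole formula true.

x1 = F, x2 = T, x3 = T, x4 = F, x5 = T, x6 = F, x7 = T, x8 = F, x9 = T, x10 = F

Check each clause:
  1. (x3 ∨ ¬x2 ∨ x8) — x3 is true.
  2. (¬x9 ∨ x10 ∨ x7) — x7 is true.
  3. (x2 ∨ ¬x7) — x2 is true.
  4. (x10 ∨ x7) — x7 is true.
  5. (x8 ∨ ¬x2 ∨ x5) — x5 is true.
  6. (¬x5 ∨ ¬x4) — ¬x4 is true.
  7. (x5 ∨ x4 ∨ ¬x7) — x5 is true.
  8. (x5 ∨ x6) — x5 is true.
  9. (¬x8 ∨ x5) — ¬x8 is true.
  10. (¬x1 ∨ x4) — ¬x1 is true.
  11. (x2 ∨ ¬x7 ∨ ¬x1) — x2 is true.
  12. (x7 ∨ x3 ∨ x4) — x3 is true.
  13. (x7 ∨ ¬x9 ∨ x1) — x7 is true.
  14. (x7 ∨ ¬x2) — x7 is true.
  15. (x3 ∨ x8 ∨ ¬x10) — x3 is true.
  16. (¬x2 ∨ ¬x6 ∨ ¬x1) — ¬x6 is true.
  17. (x3 ∨ x9 ∨ ¬x2) — x9 is true.
  18. (¬x6 ∨ x1 ∨ ¬x9) — ¬x6 is true.
  19. (¬x2 ∨ ¬x6) — ¬x6 is true.
  20. (¬x9 ∨ ¬x8) — ¬x8 is true.
  21. (x9 ∨ ¬x2 ∨ x7) — x9 is true.
  22. (¬x1 ∨ x7 ∨ x9) — x9 is true.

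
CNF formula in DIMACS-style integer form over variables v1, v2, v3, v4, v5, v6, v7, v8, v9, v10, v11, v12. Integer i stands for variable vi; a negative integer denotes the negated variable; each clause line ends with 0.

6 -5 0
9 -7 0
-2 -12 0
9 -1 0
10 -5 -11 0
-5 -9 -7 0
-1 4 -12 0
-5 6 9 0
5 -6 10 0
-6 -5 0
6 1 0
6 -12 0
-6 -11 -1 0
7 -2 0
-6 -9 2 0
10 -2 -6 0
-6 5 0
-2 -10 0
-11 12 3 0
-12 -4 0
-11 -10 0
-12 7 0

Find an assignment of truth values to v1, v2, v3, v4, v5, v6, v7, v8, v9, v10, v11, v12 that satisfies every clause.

v1 = True, v2 = False, v3 = True, v4 = True, v5 = False, v6 = False, v7 = False, v8 = True, v9 = True, v10 = False, v11 = True, v12 = False

v3 occurs only positively in the remaining clauses — set v3 = True.
Branch on v1: take v1 = True.
  then v9 is forced to True.
Set v2 = False and propagate.
  then v6 is forced to False.
  then v5 is forced to False.
  then v12 is forced to False.
For the remaining variables, v4 = True, v7 = False, v8 = True, v10 = False, v11 = True works.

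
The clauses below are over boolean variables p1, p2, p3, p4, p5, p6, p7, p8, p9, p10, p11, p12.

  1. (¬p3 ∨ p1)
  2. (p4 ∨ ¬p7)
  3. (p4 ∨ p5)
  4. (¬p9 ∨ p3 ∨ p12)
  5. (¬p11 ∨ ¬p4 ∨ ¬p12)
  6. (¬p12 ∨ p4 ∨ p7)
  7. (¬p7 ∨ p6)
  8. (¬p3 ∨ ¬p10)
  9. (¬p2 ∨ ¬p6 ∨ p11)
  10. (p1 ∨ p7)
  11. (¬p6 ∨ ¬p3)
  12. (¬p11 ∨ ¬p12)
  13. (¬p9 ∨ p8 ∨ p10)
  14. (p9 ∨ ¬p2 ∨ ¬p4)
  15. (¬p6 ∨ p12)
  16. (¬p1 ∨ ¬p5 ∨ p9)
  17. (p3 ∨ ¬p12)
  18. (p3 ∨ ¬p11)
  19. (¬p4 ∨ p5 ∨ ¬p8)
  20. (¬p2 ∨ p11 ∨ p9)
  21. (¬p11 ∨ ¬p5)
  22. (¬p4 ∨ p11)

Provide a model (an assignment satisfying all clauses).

p2 occurs only negated in the remaining clauses — set p2 = False.
Branch on p1: take p1 = True.
The remaining clauses are satisfied by p3 = True, p4 = False, p5 = True, p6 = False, p7 = False, p8 = True, p9 = True, p10 = False, p11 = False, p12 = False.
Every clause has at least one true literal under this assignment.

p1=1, p2=0, p3=1, p4=0, p5=1, p6=0, p7=0, p8=1, p9=1, p10=0, p11=0, p12=0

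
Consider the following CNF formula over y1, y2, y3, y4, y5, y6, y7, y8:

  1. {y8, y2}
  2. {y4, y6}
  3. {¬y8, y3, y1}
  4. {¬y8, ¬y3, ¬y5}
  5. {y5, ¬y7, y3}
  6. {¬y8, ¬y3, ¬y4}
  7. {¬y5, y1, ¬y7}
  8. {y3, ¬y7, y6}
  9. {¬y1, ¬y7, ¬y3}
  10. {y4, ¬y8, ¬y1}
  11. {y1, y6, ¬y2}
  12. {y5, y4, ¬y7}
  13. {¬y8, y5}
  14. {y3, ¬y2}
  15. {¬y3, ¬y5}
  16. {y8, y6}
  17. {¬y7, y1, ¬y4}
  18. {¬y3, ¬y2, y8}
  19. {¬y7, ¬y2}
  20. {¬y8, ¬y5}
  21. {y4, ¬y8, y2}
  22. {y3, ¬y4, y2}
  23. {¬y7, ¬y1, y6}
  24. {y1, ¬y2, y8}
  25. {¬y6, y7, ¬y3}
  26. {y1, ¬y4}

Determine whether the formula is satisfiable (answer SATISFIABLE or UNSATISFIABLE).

UNSATISFIABLE

y3 = True:
  propagation gives y5=False, y8=False, y2=True; an empty clause results — contradiction.
y3 = False:
  propagation gives y2=False, y8=True, y1=True, y4=True; an empty clause results — contradiction.
Every branch closes, so no satisfying assignment exists.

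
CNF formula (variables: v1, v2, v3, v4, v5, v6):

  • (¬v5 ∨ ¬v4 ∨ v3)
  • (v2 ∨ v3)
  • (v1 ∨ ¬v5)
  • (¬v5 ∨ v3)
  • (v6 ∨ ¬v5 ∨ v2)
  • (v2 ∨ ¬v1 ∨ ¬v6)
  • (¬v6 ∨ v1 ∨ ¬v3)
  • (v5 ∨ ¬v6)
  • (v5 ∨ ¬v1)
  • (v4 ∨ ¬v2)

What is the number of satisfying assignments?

Satisfying assignments:
  v1=F v2=F v3=T v4=F v5=F v6=F
  v1=F v2=F v3=T v4=T v5=F v6=F
  v1=F v2=T v3=F v4=T v5=F v6=F
  v1=F v2=T v3=T v4=T v5=F v6=F
  v1=T v2=T v3=T v4=T v5=T v6=F
  v1=T v2=T v3=T v4=T v5=T v6=T
Count: 6.

6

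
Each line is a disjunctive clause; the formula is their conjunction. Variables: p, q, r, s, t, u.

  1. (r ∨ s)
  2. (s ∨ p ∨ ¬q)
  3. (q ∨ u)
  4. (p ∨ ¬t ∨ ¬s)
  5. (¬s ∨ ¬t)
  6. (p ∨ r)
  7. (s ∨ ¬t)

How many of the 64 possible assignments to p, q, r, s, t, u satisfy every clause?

Split on s, then p.
  s=T, p=T: r free; 3 ways for (q,t,u) × 2^1 = 6.
  s=T, p=F: remaining (q,r,t,u) ∈ {(F,T,F,T); (T,T,F,F); (T,T,F,T)} — 3.
  s=F, p=T: remaining (q,r,t,u) ∈ {(F,T,F,T); (T,T,F,F); (T,T,F,T)} — 3.
  s=F, p=F: remaining (q,r,t,u) ∈ {(F,T,F,T)} — 1.
Total: 6 + 3 + 3 + 1 = 13.

13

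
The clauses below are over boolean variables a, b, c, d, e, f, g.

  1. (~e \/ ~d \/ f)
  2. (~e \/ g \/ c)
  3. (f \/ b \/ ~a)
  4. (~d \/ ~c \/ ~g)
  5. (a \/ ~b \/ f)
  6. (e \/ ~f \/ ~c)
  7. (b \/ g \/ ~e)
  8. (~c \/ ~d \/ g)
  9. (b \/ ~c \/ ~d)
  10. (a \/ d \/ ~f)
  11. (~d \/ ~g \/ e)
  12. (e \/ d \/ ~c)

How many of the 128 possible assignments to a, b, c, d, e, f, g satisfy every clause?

Case analysis on d and c:
  d=1, c=1: a clause becomes empty — 0.
  d=1, c=0: 10 of the 32 assignments to (a,b,e,f,g) work.
  d=0, c=1: 6 of the 32 assignments to (a,b,e,f,g) work.
  d=0, c=0: 12 of the 32 assignments to (a,b,e,f,g) work.
Total: 0 + 10 + 6 + 12 = 28.

28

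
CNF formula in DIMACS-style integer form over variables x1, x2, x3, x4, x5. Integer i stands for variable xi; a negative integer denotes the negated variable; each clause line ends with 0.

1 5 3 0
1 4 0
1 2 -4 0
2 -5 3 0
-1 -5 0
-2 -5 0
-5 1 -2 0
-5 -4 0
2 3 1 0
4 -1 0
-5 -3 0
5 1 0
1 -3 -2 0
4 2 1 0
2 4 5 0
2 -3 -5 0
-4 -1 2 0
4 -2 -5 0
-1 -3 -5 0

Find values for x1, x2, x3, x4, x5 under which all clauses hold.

x1=True, x2=True, x3=False, x4=True, x5=False

Set x1 = True and propagate.
  then x5 is forced to False.
  then x4 is forced to True.
  then x2 is forced to True.
x3 is now unconstrained; take x3 = False.
Every clause has at least one true literal under this assignment.
Check each clause:
  1. (x5 | x1 | x3) — x1 is true.
  2. (x4 | x1) — x1 is true.
  3. (x1 | x2 | ~x4) — x1 is true.
  4. (~x5 | x3 | x2) — x2 is true.
  5. (~x5 | ~x1) — ~x5 is true.
  6. (~x2 | ~x5) — ~x5 is true.
  7. (~x5 | ~x2 | x1) — x1 is true.
  8. (~x5 | ~x4) — ~x5 is true.
  9. (x1 | x2 | x3) — x1 is true.
  10. (x4 | ~x1) — x4 is true.
  11. (~x5 | ~x3) — ~x5 is true.
  12. (x1 | x5) — x1 is true.
  13. (x1 | ~x3 | ~x2) — x1 is true.
  14. (x4 | x1 | x2) — x1 is true.
  15. (x5 | x4 | x2) — x2 is true.
  16. (x2 | ~x3 | ~x5) — x2 is true.
  17. (~x4 | x2 | ~x1) — x2 is true.
  18. (x4 | ~x2 | ~x5) — ~x5 is true.
  19. (~x1 | ~x5 | ~x3) — ~x5 is true.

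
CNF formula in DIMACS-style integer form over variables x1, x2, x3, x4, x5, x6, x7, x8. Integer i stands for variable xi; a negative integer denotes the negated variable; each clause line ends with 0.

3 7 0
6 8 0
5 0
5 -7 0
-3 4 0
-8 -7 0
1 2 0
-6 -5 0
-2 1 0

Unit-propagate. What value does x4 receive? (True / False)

True

(x5) stands alone — x5 = True.
In (~x6 | ~x5), ~x5 is now false; ~x6 must hold, so x6 = False.
From (x6 | x8) and x6 = False: x8 = True.
(~x7 | ~x8) with x8 = True leaves only ~x7, so x7 = False.
(x7 | x3) with x7 = False leaves only x3, so x3 = True.
(x4 | ~x3): since x3 = True, the clause reduces to (x4). x4 = True.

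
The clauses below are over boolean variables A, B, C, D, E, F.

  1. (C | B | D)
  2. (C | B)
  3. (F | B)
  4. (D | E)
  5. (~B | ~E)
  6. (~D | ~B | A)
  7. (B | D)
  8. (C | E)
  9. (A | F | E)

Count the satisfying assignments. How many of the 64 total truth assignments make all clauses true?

Satisfying assignments:
  A=0 B=0 C=1 D=1 E=0 F=1
  A=0 B=0 C=1 D=1 E=1 F=1
  A=1 B=0 C=1 D=1 E=0 F=1
  A=1 B=0 C=1 D=1 E=1 F=1
  A=1 B=1 C=1 D=1 E=0 F=0
  A=1 B=1 C=1 D=1 E=0 F=1
Count: 6.

6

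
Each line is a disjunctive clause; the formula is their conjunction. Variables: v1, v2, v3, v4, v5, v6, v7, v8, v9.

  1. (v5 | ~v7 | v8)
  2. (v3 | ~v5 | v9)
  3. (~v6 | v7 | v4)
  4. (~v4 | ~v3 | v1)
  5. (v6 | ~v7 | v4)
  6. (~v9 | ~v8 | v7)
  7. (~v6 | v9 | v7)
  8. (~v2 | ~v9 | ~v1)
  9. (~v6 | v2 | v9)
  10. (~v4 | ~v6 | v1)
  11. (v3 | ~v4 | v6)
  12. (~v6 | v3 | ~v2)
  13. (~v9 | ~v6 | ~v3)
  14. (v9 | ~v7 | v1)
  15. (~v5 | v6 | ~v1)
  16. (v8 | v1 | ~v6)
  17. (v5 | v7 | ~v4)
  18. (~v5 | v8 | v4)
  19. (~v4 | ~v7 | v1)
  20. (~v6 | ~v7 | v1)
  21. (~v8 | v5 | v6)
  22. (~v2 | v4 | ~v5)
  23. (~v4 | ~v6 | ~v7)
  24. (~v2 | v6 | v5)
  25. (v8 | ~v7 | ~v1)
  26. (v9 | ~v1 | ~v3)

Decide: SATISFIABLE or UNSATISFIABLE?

SATISFIABLE

Branch on v1: take v1 = True.
Branch on v2: take v2 = False.
The remaining clauses are satisfied by v3 = False, v4 = False, v5 = False, v6 = False, v7 = False, v8 = False, v9 = False.
So v1=True, v2=False, v3=False, v4=False, v5=False, v6=False, v7=False, v8=False, v9=False is a satisfying assignment.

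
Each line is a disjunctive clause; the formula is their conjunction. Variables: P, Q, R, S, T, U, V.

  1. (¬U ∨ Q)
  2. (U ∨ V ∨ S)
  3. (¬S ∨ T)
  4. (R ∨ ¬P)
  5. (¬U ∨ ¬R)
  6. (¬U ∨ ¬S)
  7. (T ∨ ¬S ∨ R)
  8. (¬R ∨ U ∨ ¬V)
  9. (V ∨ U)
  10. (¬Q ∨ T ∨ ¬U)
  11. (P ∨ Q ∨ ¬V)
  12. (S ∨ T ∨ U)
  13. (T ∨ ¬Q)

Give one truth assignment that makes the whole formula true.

T occurs only positively in the remaining clauses — set T = True.
Try P = False.
Try Q = True.
Branch on R: take R = False.
The remaining clauses are satisfied by S = True, U = False, V = True.
Every clause has at least one true literal under this assignment.
Check each clause:
  1. (¬U ∨ Q) — ¬U is true.
  2. (V ∨ S ∨ U) — S is true.
  3. (T ∨ ¬S) — T is true.
  4. (¬P ∨ R) — ¬P is true.
  5. (¬U ∨ ¬R) — ¬U is true.
  6. (¬S ∨ ¬U) — ¬U is true.
  7. (R ∨ T ∨ ¬S) — T is true.
  8. (U ∨ ¬V ∨ ¬R) — ¬R is true.
  9. (V ∨ U) — V is true.
  10. (¬U ∨ ¬Q ∨ T) — ¬U is true.
  11. (¬V ∨ P ∨ Q) — Q is true.
  12. (T ∨ U ∨ S) — S is true.
  13. (T ∨ ¬Q) — T is true.

P = F, Q = T, R = F, S = T, T = T, U = F, V = T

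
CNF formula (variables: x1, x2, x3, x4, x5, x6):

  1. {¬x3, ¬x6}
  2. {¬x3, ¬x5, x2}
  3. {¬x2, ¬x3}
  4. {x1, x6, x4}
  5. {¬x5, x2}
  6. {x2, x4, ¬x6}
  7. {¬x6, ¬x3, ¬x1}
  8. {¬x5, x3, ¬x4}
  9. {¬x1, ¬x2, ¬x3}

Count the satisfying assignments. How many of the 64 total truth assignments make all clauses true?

18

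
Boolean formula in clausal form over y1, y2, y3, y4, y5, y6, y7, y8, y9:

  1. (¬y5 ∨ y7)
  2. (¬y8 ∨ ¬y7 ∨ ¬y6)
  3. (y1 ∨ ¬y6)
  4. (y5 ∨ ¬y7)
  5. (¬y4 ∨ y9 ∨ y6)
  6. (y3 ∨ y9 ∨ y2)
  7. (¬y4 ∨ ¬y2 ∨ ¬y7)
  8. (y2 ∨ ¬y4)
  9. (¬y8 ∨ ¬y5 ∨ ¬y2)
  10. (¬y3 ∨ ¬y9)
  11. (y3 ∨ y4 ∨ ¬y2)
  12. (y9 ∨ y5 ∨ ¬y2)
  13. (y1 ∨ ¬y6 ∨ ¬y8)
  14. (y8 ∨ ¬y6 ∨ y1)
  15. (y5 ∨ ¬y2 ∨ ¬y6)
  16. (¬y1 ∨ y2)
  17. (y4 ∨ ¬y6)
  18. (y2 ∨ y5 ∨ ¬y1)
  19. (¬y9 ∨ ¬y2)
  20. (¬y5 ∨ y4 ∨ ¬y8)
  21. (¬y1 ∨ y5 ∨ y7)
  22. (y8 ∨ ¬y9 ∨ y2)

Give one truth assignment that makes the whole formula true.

y1 = 0, y2 = 0, y3 = 1, y4 = 0, y5 = 1, y6 = 0, y7 = 1, y8 = 0, y9 = 0

Check each clause:
  1. (y7 ∨ ¬y5) — y7 is true.
  2. (¬y7 ∨ ¬y6 ∨ ¬y8) — ¬y8 is true.
  3. (y1 ∨ ¬y6) — ¬y6 is true.
  4. (y5 ∨ ¬y7) — y5 is true.
  5. (¬y4 ∨ y6 ∨ y9) — ¬y4 is true.
  6. (y9 ∨ y3 ∨ y2) — y3 is true.
  7. (¬y2 ∨ ¬y7 ∨ ¬y4) — ¬y4 is true.
  8. (¬y4 ∨ y2) — ¬y4 is true.
  9. (¬y5 ∨ ¬y2 ∨ ¬y8) — ¬y8 is true.
  10. (¬y3 ∨ ¬y9) — ¬y9 is true.
  11. (y4 ∨ ¬y2 ∨ y3) — y3 is true.
  12. (y9 ∨ ¬y2 ∨ y5) — y5 is true.
  13. (y1 ∨ ¬y8 ∨ ¬y6) — ¬y8 is true.
  14. (y1 ∨ y8 ∨ ¬y6) — ¬y6 is true.
  15. (¬y2 ∨ y5 ∨ ¬y6) — ¬y6 is true.
  16. (¬y1 ∨ y2) — ¬y1 is true.
  17. (¬y6 ∨ y4) — ¬y6 is true.
  18. (¬y1 ∨ y5 ∨ y2) — y5 is true.
  19. (¬y9 ∨ ¬y2) — ¬y2 is true.
  20. (y4 ∨ ¬y8 ∨ ¬y5) — ¬y8 is true.
  21. (¬y1 ∨ y7 ∨ y5) — y5 is true.
  22. (y8 ∨ ¬y9 ∨ y2) — ¬y9 is true.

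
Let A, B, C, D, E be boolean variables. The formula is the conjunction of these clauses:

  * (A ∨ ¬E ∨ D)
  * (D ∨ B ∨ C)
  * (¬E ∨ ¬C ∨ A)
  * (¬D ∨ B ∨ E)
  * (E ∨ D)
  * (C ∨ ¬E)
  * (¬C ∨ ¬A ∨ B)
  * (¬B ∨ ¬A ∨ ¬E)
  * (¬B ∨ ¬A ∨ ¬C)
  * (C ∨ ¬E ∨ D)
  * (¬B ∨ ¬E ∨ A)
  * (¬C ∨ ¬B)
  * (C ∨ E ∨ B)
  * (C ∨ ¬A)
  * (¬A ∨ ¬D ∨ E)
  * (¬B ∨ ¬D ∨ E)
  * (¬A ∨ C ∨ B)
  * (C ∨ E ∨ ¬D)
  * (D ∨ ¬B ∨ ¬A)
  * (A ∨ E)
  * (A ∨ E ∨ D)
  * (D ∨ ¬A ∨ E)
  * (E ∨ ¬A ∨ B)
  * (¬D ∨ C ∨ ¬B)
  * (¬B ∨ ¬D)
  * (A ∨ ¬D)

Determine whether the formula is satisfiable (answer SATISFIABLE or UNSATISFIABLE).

UNSATISFIABLE

E = True:
  propagation gives C=True, A=True, B=True; an empty clause results — contradiction.
E = False:
  propagation gives D=True, B=True; an empty clause results — contradiction.
Every branch closes, so no satisfying assignment exists.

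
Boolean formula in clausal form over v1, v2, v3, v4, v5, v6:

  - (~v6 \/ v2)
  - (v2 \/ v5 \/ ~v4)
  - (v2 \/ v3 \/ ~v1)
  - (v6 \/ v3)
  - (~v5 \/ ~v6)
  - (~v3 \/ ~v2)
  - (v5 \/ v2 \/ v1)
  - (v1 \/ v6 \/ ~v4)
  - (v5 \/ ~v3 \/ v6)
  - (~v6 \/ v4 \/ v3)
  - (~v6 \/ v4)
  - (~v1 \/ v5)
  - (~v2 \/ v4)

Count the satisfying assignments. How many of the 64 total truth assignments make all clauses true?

4

The models are:
  v1=0 v2=0 v3=1 v4=0 v5=1 v6=0
  v1=0 v2=1 v3=0 v4=1 v5=0 v6=1
  v1=1 v2=0 v3=1 v4=0 v5=1 v6=0
  v1=1 v2=0 v3=1 v4=1 v5=1 v6=0
Count: 4.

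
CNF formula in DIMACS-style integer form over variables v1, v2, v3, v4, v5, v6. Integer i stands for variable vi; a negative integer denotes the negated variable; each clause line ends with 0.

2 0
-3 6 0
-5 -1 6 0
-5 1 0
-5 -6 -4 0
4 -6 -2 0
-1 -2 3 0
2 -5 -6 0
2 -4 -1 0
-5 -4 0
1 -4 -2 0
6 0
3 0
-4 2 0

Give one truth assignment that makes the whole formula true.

v1=T, v2=T, v3=T, v4=T, v5=F, v6=T

Check each clause:
  1. (v2) — v2 is true.
  2. (NOT v3 OR v6) — v6 is true.
  3. (NOT v1 OR NOT v5 OR v6) — NOT v5 is true.
  4. (v1 OR NOT v5) — v1 is true.
  5. (NOT v6 OR NOT v5 OR NOT v4) — NOT v5 is true.
  6. (NOT v2 OR v4 OR NOT v6) — v4 is true.
  7. (NOT v1 OR NOT v2 OR v3) — v3 is true.
  8. (v2 OR NOT v6 OR NOT v5) — v2 is true.
  9. (NOT v1 OR v2 OR NOT v4) — v2 is true.
  10. (NOT v4 OR NOT v5) — NOT v5 is true.
  11. (NOT v4 OR v1 OR NOT v2) — v1 is true.
  12. (v6) — v6 is true.
  13. (v3) — v3 is true.
  14. (v2 OR NOT v4) — v2 is true.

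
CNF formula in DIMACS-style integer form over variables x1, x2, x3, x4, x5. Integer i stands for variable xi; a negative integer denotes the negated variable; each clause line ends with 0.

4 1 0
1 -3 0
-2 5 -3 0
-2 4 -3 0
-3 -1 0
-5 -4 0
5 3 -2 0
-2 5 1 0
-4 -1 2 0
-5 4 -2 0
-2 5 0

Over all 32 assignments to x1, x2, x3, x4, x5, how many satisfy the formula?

3

Satisfying assignments:
  x1=F x2=F x3=F x4=T x5=F
  x1=T x2=F x3=F x4=F x5=F
  x1=T x2=F x3=F x4=F x5=T
That's 3 in total.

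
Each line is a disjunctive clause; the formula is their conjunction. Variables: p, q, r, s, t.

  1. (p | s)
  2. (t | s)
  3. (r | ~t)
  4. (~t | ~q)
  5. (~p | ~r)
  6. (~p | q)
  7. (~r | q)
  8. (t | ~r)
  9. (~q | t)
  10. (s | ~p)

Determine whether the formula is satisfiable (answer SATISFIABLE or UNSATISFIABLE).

s occurs only positively in the remaining clauses — set s = True.
Set p = False and propagate.
Try q = False.
  then r is forced to False.
  then t is forced to False.
Every clause has at least one true literal under this assignment.
So p=False, q=False, r=False, s=True, t=False is a satisfying assignment.

SATISFIABLE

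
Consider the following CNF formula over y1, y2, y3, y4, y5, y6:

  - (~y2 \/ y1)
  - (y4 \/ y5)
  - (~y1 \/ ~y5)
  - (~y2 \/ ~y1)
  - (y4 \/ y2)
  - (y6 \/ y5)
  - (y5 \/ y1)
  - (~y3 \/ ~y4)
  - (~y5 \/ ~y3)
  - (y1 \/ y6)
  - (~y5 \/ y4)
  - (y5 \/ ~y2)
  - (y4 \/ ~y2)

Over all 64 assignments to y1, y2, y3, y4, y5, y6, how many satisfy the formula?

The models are:
  y1=F y2=F y3=F y4=T y5=T y6=T
  y1=T y2=F y3=F y4=T y5=F y6=T
That's 2 in total.

2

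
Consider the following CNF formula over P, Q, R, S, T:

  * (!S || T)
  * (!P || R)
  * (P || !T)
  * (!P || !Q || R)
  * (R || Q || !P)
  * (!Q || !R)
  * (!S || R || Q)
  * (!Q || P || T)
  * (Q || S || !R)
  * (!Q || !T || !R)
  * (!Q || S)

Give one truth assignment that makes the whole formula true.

P=F, Q=F, R=F, S=F, T=F

Check each clause:
  1. (!S || T) — !S is true.
  2. (R || !P) — !P is true.
  3. (P || !T) — !T is true.
  4. (R || !Q || !P) — !Q is true.
  5. (Q || R || !P) — !P is true.
  6. (!Q || !R) — !R is true.
  7. (Q || R || !S) — !S is true.
  8. (P || !Q || T) — !Q is true.
  9. (!R || Q || S) — !R is true.
  10. (!R || !Q || !T) — !T is true.
  11. (!Q || S) — !Q is true.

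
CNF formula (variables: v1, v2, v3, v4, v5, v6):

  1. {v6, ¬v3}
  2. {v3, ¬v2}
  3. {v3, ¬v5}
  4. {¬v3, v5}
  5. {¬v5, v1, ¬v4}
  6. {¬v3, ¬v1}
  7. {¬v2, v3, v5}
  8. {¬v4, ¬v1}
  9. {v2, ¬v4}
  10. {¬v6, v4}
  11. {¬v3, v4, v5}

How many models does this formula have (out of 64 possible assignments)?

Satisfying assignments:
  v1=0 v2=0 v3=0 v4=0 v5=0 v6=0
  v1=1 v2=0 v3=0 v4=0 v5=0 v6=0
Count: 2.

2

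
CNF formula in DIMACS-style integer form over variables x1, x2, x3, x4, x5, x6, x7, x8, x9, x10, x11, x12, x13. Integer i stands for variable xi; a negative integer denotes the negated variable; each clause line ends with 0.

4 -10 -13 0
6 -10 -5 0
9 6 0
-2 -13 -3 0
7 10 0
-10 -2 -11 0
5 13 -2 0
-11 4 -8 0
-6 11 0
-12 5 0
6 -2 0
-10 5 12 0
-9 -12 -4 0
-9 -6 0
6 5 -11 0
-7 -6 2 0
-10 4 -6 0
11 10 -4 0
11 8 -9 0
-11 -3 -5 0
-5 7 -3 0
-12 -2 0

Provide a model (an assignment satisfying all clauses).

x1 = F, x2 = F, x3 = F, x4 = F, x5 = F, x6 = F, x7 = T, x8 = T, x9 = T, x10 = F, x11 = F, x12 = F, x13 = F

Check each clause:
  1. {x4, ¬x13, ¬x10} — ¬x13 is true.
  2. {¬x10, ¬x5, x6} — ¬x5 is true.
  3. {x6, x9} — x9 is true.
  4. {¬x13, ¬x3, ¬x2} — ¬x13 is true.
  5. {x7, x10} — x7 is true.
  6. {¬x10, ¬x2, ¬x11} — ¬x11 is true.
  7. {¬x2, x5, x13} — ¬x2 is true.
  8. {¬x11, x4, ¬x8} — ¬x11 is true.
  9. {x11, ¬x6} — ¬x6 is true.
  10. {x5, ¬x12} — ¬x12 is true.
  11. {¬x2, x6} — ¬x2 is true.
  12. {¬x10, x12, x5} — ¬x10 is true.
  13. {¬x12, ¬x9, ¬x4} — ¬x4 is true.
  14. {¬x9, ¬x6} — ¬x6 is true.
  15. {x6, x5, ¬x11} — ¬x11 is true.
  16. {¬x6, x2, ¬x7} — ¬x6 is true.
  17. {¬x6, ¬x10, x4} — ¬x6 is true.
  18. {¬x4, x10, x11} — ¬x4 is true.
  19. {¬x9, x8, x11} — x8 is true.
  20. {¬x5, ¬x3, ¬x11} — ¬x3 is true.
  21. {x7, ¬x5, ¬x3} — ¬x5 is true.
  22. {¬x12, ¬x2} — ¬x12 is true.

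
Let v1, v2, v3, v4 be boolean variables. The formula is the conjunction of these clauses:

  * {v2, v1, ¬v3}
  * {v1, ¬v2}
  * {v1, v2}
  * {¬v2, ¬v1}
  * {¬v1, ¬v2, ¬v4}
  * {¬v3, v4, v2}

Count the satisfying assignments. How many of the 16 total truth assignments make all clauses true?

3

Satisfying assignments:
  v1=1 v2=0 v3=0 v4=0
  v1=1 v2=0 v3=0 v4=1
  v1=1 v2=0 v3=1 v4=1
Count: 3.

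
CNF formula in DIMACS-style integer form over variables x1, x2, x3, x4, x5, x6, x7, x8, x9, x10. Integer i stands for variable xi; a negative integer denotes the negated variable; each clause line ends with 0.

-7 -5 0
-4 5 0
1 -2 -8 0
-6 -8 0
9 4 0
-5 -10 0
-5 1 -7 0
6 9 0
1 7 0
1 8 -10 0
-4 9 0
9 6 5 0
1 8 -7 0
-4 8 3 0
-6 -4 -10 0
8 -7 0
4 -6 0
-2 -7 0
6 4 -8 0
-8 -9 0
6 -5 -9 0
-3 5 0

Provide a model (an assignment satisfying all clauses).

x1=T  x2=F  x3=F  x4=F  x5=F  x6=F  x7=F  x8=F  x9=T  x10=T

Pure literal: x1 appears only positively; assign x1 = True.
Pure literal: x2 appears only negated; assign x2 = False.
Set x3 = False and propagate.
Try x4 = False.
  then x9 is forced to True.
  then x6 is forced to False.
  then x8 is forced to False.
  then x7 is forced to False.
  then x5 is forced to False.
x10 is now unconstrained; take x10 = True.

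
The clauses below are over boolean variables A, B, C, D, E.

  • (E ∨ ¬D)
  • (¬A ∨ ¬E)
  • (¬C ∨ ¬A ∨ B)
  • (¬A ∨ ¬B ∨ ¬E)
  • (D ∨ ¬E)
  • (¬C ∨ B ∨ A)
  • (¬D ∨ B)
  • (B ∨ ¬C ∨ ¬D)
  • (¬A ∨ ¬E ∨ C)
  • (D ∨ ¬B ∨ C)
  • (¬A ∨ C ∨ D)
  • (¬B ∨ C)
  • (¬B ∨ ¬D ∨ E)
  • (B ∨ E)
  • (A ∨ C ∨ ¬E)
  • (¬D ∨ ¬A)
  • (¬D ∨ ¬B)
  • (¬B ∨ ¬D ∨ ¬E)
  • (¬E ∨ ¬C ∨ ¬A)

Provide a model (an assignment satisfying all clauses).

Try A = False.
Set B = True and propagate.
  then C is forced to True.
  then D is forced to False.
  then E is forced to False.

A = F  B = T  C = T  D = F  E = F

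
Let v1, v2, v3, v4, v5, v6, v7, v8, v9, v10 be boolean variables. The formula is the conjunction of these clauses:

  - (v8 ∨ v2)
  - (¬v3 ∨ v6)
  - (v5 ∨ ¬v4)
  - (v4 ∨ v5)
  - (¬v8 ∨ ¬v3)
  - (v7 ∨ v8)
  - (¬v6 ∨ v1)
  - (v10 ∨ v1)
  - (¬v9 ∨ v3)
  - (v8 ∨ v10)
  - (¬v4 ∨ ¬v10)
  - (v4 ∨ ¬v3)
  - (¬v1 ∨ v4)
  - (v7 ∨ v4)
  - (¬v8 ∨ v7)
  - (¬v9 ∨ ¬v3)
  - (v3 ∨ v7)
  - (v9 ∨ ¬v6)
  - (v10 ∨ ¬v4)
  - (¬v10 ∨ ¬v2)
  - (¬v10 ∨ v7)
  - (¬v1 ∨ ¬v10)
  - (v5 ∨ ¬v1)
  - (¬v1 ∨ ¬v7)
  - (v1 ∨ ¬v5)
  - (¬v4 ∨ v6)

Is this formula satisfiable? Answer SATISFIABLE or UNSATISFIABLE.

v4 = True:
  propagation gives v5=True, v10=False; an empty clause results — contradiction.
v4 = False:
  propagation gives v5=True, v3=False, v9=False, v1=False; an empty clause results — contradiction.
Every branch closes, so no satisfying assignment exists.

UNSATISFIABLE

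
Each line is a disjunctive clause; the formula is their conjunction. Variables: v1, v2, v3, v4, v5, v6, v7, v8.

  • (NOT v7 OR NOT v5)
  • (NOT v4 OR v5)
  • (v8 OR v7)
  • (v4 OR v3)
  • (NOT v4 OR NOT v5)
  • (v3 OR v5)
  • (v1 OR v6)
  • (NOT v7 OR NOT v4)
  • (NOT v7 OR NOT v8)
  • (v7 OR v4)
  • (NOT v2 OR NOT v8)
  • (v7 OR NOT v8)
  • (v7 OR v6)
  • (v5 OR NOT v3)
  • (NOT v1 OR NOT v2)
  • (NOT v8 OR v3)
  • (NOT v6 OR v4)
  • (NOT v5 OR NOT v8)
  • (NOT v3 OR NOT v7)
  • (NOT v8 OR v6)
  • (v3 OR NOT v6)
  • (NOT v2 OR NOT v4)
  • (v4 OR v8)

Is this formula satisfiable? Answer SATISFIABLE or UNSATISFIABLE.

UNSATISFIABLE

v4 = True:
  propagation gives v5=True; an empty clause results — contradiction.
v4 = False:
  propagation gives v3=True, v7=True; an empty clause results — contradiction.
Every branch closes, so no satisfying assignment exists.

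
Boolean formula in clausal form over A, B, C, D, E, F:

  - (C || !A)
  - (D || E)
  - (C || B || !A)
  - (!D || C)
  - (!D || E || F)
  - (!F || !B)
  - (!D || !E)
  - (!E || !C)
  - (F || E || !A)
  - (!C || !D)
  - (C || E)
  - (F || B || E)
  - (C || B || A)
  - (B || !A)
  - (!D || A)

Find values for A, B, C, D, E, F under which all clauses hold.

Branch on A: take A = False.
  then D is forced to False.
  then E is forced to True.
  then C is forced to False.
  then B is forced to True.
  then F is forced to False.

A=False, B=True, C=False, D=False, E=True, F=False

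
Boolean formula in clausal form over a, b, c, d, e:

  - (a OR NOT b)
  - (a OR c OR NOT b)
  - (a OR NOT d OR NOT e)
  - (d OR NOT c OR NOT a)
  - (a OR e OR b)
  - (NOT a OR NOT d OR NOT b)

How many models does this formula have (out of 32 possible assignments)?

10

Case analysis on a and b:
  a=1, b=1: remaining (c,d,e) ∈ {(0,0,0); (0,0,1)} — 2.
  a=1, b=0: e free; 3 ways for (c,d) × 2^1 = 6.
  a=0, b=1: a clause becomes empty — 0.
  a=0, b=0: remaining (c,d,e) ∈ {(0,0,1); (1,0,1)} — 2.
Total: 2 + 6 + 0 + 2 = 10.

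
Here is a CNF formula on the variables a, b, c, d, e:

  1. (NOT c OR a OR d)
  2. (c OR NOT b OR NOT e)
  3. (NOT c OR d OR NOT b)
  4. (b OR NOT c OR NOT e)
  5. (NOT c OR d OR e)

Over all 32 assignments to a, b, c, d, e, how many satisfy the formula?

18

Split on c, then b.
  c=1, b=1: remaining (a,d,e) ∈ {(0,1,0); (0,1,1); (1,1,0); (1,1,1)} — 4.
  c=1, b=0: remaining (a,d,e) ∈ {(0,1,0); (1,1,0)} — 2.
  c=0, b=1: remaining (a,d,e) ∈ {(0,0,0); (0,1,0); (1,0,0); (1,1,0)} — 4.
  c=0, b=0: a, d, e free → 2^3 = 8.
Total: 4 + 2 + 4 + 8 = 18.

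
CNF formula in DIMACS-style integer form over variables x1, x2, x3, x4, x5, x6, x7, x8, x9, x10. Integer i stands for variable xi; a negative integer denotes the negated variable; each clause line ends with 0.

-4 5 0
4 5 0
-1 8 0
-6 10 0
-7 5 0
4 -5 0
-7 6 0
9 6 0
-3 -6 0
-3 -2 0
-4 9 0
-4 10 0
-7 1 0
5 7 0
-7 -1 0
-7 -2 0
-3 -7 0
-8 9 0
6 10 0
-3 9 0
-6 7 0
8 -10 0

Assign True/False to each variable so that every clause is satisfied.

x1=T, x2=F, x3=T, x4=T, x5=T, x6=F, x7=F, x8=T, x9=T, x10=T

x2 occurs only negated in the remaining clauses — set x2 = False.
Pure literal: x9 appears only positively; assign x9 = True.
Branch on x1: take x1 = True.
  then x8 is forced to True.
  then x7 is forced to False.
  then x5 is forced to True.
  then x4 is forced to True.
  then x10 is forced to True.
  then x6 is forced to False.
x3 is now unconstrained; take x3 = True.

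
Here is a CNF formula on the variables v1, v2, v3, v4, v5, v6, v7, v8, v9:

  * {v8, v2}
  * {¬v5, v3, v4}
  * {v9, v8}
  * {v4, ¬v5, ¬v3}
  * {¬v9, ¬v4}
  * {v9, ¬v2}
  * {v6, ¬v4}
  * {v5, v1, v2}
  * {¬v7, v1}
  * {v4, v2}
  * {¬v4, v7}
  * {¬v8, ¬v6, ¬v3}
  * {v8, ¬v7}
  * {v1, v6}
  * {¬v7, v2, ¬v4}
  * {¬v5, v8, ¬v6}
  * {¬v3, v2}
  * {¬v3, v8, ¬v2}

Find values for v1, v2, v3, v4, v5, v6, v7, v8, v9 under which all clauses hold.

v1 = 0, v2 = 1, v3 = 0, v4 = 0, v5 = 0, v6 = 1, v7 = 0, v8 = 1, v9 = 1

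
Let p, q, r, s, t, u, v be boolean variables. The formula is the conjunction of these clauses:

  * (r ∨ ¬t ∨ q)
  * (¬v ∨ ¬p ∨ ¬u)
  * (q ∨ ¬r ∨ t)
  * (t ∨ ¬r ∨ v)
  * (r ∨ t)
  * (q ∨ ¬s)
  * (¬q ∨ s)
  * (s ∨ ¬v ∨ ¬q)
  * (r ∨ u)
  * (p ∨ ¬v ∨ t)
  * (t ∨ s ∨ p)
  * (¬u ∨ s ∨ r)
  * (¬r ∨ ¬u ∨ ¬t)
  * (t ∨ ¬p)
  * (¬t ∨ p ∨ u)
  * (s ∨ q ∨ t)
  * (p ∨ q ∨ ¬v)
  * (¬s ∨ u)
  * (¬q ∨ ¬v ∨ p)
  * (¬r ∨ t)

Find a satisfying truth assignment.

Try p = True.
  then t is forced to True.
For the remaining variables, q = False, r = True, s = False, u = False, v = True works.

p=True, q=False, r=True, s=False, t=True, u=False, v=True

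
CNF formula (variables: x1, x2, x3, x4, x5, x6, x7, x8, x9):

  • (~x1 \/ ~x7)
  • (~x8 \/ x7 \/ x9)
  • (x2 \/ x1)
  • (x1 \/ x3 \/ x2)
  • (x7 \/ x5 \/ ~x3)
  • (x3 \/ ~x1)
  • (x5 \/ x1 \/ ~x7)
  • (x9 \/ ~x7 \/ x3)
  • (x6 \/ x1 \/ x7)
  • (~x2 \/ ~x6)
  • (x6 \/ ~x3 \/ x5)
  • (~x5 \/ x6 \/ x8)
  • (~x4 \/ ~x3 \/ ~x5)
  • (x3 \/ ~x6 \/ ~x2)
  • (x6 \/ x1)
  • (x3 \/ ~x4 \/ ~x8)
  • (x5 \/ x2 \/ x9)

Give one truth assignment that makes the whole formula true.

x1=True, x2=False, x3=True, x4=False, x5=True, x6=True, x7=False, x8=True, x9=True

Check each clause:
  1. (~x7 \/ ~x1) — ~x7 is true.
  2. (x9 \/ ~x8 \/ x7) — x9 is true.
  3. (x1 \/ x2) — x1 is true.
  4. (x3 \/ x1 \/ x2) — x1 is true.
  5. (x5 \/ ~x3 \/ x7) — x5 is true.
  6. (x3 \/ ~x1) — x3 is true.
  7. (~x7 \/ x1 \/ x5) — x1 is true.
  8. (x9 \/ x3 \/ ~x7) — ~x7 is true.
  9. (x7 \/ x1 \/ x6) — x1 is true.
  10. (~x6 \/ ~x2) — ~x2 is true.
  11. (~x3 \/ x5 \/ x6) — x5 is true.
  12. (x8 \/ x6 \/ ~x5) — x8 is true.
  13. (~x3 \/ ~x4 \/ ~x5) — ~x4 is true.
  14. (~x2 \/ x3 \/ ~x6) — x3 is true.
  15. (x1 \/ x6) — x1 is true.
  16. (~x4 \/ x3 \/ ~x8) — x3 is true.
  17. (x5 \/ x2 \/ x9) — x9 is true.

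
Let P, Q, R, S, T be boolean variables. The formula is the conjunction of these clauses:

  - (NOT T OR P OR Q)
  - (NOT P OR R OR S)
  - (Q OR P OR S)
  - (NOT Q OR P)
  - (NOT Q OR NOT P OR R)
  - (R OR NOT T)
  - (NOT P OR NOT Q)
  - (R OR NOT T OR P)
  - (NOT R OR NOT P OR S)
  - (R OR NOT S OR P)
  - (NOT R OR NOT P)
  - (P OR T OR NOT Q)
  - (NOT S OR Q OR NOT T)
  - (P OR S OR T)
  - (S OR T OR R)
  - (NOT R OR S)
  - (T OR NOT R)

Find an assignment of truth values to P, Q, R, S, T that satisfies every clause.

Try P = True.
  then Q is forced to False.
  then R is forced to False.
  then S is forced to True.
  then T is forced to False.

P=True  Q=False  R=False  S=True  T=False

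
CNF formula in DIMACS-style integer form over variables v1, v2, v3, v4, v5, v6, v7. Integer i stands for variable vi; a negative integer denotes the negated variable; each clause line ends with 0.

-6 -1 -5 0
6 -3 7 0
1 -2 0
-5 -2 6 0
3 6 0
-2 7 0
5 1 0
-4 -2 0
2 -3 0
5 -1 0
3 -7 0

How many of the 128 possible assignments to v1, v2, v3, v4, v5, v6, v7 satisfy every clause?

2

The models are:
  v1=0 v2=0 v3=0 v4=0 v5=1 v6=1 v7=0
  v1=0 v2=0 v3=0 v4=1 v5=1 v6=1 v7=0
Count: 2.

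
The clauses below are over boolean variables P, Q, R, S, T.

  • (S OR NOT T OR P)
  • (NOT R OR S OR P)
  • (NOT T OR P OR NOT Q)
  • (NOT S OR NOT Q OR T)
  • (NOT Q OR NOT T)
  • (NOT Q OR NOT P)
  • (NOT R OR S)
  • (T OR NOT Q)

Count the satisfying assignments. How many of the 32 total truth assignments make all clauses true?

11

Case analysis on Q and T:
  Q=T, T=T: a clause becomes empty — 0.
  Q=T, T=F: a clause becomes empty — 0.
  Q=F, T=T: 5 of the 8 assignments to (P,R,S) work.
  Q=F, T=F: P free; 3 ways for (R,S) × 2^1 = 6.
Total: 0 + 0 + 5 + 6 = 11.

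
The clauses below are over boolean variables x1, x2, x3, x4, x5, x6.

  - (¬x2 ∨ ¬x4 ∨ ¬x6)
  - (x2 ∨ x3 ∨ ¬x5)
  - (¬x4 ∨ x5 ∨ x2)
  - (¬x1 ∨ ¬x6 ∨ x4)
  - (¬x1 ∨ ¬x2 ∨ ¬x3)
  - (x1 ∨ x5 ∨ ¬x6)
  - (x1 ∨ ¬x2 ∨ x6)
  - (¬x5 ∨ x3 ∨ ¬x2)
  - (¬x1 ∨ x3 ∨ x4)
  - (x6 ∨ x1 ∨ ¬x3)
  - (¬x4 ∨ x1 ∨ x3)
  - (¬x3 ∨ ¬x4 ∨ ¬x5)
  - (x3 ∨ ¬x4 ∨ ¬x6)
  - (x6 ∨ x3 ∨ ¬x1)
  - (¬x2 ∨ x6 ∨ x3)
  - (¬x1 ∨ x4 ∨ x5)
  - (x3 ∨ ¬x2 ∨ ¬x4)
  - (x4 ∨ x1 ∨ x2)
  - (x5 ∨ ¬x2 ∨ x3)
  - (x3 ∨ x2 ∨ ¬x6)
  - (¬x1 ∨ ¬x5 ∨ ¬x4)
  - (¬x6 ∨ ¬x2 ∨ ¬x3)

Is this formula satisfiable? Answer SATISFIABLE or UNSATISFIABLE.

SATISFIABLE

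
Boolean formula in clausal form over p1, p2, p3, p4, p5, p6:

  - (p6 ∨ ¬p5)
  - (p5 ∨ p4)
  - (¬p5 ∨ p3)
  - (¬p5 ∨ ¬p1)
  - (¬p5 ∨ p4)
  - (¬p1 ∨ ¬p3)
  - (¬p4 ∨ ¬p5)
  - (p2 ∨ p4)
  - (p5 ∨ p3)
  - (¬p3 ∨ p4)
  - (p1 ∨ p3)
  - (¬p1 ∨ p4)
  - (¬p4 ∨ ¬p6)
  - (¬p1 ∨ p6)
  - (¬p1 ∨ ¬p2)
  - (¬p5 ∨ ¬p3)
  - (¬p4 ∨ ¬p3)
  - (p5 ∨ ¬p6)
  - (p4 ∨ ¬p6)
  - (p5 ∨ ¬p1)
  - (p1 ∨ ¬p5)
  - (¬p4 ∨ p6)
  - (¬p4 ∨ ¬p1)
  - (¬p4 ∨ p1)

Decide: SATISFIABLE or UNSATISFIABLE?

UNSATISFIABLE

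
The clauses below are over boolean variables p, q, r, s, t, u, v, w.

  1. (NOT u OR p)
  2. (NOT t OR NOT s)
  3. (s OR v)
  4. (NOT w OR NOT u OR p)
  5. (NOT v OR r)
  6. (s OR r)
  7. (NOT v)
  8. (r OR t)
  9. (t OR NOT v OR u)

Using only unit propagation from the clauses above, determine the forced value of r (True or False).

(NOT v) stands alone — v = False.
(v OR s) with v = False leaves only s, so s = True.
(NOT s OR NOT t) with s = True leaves only NOT t, so t = False.
(r OR t) with t = False leaves only r, so r = True.

True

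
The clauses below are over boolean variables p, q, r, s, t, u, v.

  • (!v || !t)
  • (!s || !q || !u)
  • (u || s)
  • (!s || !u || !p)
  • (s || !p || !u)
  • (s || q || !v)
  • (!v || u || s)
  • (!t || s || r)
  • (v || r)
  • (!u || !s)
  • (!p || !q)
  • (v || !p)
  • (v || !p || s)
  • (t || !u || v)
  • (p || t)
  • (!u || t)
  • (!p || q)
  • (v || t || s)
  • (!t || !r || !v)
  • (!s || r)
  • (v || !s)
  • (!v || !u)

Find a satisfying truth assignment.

p=False  q=False  r=True  s=False  t=True  u=True  v=False

Set p = False and propagate.
  then t is forced to True.
  then v is forced to False.
  then r is forced to True.
  then s is forced to False.
  then u is forced to True.
q is now unconstrained; take q = False.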